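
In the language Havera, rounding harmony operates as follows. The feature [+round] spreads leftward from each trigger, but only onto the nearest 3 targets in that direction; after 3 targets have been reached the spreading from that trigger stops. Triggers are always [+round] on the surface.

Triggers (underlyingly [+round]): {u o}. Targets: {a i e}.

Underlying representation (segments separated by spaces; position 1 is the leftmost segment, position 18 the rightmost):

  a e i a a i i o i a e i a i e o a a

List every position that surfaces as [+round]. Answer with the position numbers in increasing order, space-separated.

5 6 7 8 13 14 15 16

From /o/ at 8 leftward: 7 /i/ → [+round]; 6 /i/ → [+round]; 5 /a/ → [+round]; bound reached.
From /o/ at 16 leftward: 15 /e/ → [+round]; 14 /i/ → [+round]; 13 /a/ → [+round]; bound reached.
Targets with no active source: positions 1 2 3 4 9 10 11 12 17 18 stay [-round].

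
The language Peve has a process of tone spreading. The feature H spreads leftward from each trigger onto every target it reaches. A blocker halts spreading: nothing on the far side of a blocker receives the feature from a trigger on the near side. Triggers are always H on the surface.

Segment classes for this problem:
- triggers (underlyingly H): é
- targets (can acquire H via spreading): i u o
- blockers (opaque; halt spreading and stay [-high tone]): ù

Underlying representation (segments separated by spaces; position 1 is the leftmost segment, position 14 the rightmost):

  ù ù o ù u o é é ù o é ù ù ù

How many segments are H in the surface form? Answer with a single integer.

From /é/ at 7 leftward: 6 /o/ → H; 5 /u/ → H; 4 /ù/ blocks.
From /é/ at 8 leftward: 7 /é/ is itself a trigger — this domain ends here.
From /é/ at 11 leftward: 10 /o/ → H; 9 /ù/ blocks.
Target with no active source: position 3 stays [-high tone].
H positions on the surface: 5 6 7 8 10 11.

6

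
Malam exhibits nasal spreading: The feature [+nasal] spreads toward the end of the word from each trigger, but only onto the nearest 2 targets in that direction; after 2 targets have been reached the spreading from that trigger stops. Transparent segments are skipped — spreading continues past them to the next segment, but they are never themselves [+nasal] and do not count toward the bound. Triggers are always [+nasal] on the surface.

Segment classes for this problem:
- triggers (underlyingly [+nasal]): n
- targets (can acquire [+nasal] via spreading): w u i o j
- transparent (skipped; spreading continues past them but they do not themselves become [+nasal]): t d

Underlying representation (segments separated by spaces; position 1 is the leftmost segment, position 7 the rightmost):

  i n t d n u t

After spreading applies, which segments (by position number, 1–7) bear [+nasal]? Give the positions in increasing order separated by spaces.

2 5 6

From /n/ at 2 rightward: 3 /t/ transparent; 4 /d/ transparent; 5 /n/ is itself a trigger — this domain ends here.
From /n/ at 5 rightward: 6 /u/ → [+nasal]; 7 /t/ transparent; word edge.
Target with no active source: position 1 stays [-nasal].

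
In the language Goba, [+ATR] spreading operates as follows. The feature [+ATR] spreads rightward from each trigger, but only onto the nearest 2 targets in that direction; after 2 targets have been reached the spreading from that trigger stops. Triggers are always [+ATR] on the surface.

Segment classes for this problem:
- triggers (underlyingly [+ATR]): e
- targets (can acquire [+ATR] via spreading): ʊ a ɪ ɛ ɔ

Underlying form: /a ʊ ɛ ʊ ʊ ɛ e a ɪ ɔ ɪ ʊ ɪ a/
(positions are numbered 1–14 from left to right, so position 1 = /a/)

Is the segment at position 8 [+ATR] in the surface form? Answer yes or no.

From /e/ at 7 rightward: 8 /a/ → [+ATR]; 9 /ɪ/ → [+ATR]; bound reached.
Targets with no active source: positions 1 2 3 4 5 6 10 11 12 13 14 stay [-ATR].
[+ATR] positions on the surface: 7 8 9.

yes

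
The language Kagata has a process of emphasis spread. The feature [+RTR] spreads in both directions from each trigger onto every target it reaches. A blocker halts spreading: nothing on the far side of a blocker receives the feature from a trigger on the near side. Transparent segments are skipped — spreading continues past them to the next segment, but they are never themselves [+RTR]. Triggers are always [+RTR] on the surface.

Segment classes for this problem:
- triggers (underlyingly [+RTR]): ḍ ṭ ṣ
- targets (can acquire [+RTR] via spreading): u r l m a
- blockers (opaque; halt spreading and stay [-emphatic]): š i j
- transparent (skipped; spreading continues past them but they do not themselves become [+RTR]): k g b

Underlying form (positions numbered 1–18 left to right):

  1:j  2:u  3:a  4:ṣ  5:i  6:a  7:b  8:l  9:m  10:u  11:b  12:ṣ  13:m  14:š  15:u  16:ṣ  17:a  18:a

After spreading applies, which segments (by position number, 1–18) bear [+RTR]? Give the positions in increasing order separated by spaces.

From /ṣ/ at 4 rightward: 5 /i/ blocks.
From /ṣ/ at 4 leftward: 3 /a/ → [+RTR]; 2 /u/ → [+RTR]; 1 /j/ blocks.
From /ṣ/ at 12 rightward: 13 /m/ → [+RTR]; 14 /š/ blocks.
From /ṣ/ at 12 leftward: 11 /b/ transparent; 10 /u/ → [+RTR]; 9 /m/ → [+RTR]; 8 /l/ → [+RTR]; 7 /b/ transparent; 6 /a/ → [+RTR]; 5 /i/ blocks.
From /ṣ/ at 16 rightward: 17 /a/ → [+RTR]; 18 /a/ → [+RTR]; word edge.
From /ṣ/ at 16 leftward: 15 /u/ → [+RTR]; 14 /š/ blocks.

2 3 4 6 8 9 10 12 13 15 16 17 18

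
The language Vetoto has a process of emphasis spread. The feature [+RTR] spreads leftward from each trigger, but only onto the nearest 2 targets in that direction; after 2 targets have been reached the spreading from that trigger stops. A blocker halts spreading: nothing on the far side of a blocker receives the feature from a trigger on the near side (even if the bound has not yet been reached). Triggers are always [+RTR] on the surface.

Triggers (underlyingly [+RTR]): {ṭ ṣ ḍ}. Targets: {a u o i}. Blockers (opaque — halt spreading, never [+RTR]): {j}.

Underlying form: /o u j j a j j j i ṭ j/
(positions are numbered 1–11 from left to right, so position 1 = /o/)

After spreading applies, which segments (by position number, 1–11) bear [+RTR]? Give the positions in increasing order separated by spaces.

From /ṭ/ at 10 leftward: 9 /i/ → [+RTR]; 8 /j/ blocks.
Targets with no active source: positions 1 2 5 stay [-emphatic].

9 10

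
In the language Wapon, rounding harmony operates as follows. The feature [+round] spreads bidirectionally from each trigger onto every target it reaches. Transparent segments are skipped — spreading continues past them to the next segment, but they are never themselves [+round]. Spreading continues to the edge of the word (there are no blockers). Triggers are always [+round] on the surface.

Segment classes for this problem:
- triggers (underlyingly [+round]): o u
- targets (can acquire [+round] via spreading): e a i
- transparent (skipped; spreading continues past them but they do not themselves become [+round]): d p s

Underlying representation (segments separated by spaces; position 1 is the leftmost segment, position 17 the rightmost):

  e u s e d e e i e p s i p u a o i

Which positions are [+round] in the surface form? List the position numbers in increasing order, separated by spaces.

1 2 4 6 7 8 9 12 14 15 16 17

From /u/ at 2 rightward: 3 /s/ transparent; 4 /e/ → [+round]; 5 /d/ transparent; 6 /e/ → [+round]; 7 /e/ → [+round]; 8 /i/ → [+round]; 9 /e/ → [+round]; 10 /p/ transparent; 11 /s/ transparent; 12 /i/ → [+round]; 13 /p/ transparent; 14 /u/ is itself a trigger — this domain ends here.
From /u/ at 2 leftward: 1 /e/ → [+round]; word edge.
From /u/ at 14 rightward: 15 /a/ → [+round]; 16 /o/ is itself a trigger — this domain ends here.
From /u/ at 14 leftward: 13 /p/ transparent; 12 /i/ → [+round]; 11 /s/ transparent; 10 /p/ transparent; 9 /e/ → [+round]; 8 /i/ → [+round]; 7 /e/ → [+round]; 6 /e/ → [+round]; 5 /d/ transparent; 4 /e/ → [+round]; 3 /s/ transparent; 2 /u/ is itself a trigger — this domain ends here.
From /o/ at 16 rightward: 17 /i/ → [+round]; word edge.
From /o/ at 16 leftward: 15 /a/ → [+round]; 14 /u/ is itself a trigger — this domain ends here.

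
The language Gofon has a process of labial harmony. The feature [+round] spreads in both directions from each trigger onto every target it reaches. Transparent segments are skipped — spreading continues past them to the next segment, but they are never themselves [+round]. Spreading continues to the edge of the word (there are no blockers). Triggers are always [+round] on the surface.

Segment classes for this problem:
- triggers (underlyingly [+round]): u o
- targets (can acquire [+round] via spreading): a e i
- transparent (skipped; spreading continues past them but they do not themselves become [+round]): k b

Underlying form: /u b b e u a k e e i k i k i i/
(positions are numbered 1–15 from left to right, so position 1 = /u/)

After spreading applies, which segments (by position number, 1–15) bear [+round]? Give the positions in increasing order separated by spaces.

1 4 5 6 8 9 10 12 14 15

From /u/ at 1 rightward: 2 /b/ transparent; 3 /b/ transparent; 4 /e/ → [+round]; 5 /u/ is itself a trigger — this domain ends here.
From /u/ at 1 leftward: word edge.
From /u/ at 5 rightward: 6 /a/ → [+round]; 7 /k/ transparent; 8 /e/ → [+round]; 9 /e/ → [+round]; 10 /i/ → [+round]; 11 /k/ transparent; 12 /i/ → [+round]; 13 /k/ transparent; 14 /i/ → [+round]; 15 /i/ → [+round]; word edge.
From /u/ at 5 leftward: 4 /e/ → [+round]; 3 /b/ transparent; 2 /b/ transparent; 1 /u/ is itself a trigger — this domain ends here.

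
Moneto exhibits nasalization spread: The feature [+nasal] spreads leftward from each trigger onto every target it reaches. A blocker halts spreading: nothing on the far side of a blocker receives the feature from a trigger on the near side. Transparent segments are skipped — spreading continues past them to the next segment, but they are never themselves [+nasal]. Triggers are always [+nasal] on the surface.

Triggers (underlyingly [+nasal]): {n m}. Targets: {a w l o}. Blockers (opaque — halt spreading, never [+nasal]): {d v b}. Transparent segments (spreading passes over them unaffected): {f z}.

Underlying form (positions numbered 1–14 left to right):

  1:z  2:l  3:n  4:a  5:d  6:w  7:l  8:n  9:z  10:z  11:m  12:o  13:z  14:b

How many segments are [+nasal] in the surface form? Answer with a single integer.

6

From /n/ at 3 leftward: 2 /l/ → [+nasal]; 1 /z/ transparent; word edge.
From /n/ at 8 leftward: 7 /l/ → [+nasal]; 6 /w/ → [+nasal]; 5 /d/ blocks.
From /m/ at 11 leftward: 10 /z/ transparent; 9 /z/ transparent; 8 /n/ is itself a trigger — this domain ends here.
Targets with no active source: positions 4 12 stay [-nasal].
[+nasal] positions on the surface: 2 3 6 7 8 11.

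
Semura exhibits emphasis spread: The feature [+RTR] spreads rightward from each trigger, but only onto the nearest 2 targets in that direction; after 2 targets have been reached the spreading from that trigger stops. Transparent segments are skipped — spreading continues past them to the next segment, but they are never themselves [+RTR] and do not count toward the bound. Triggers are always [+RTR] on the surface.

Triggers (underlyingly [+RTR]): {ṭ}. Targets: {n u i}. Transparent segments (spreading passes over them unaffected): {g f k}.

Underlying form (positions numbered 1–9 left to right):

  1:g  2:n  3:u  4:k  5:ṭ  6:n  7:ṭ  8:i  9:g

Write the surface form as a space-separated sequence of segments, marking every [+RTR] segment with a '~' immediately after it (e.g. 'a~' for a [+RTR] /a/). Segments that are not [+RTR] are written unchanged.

From /ṭ/ at 5 rightward: 6 /n/ → [+RTR]; 7 /ṭ/ is itself a trigger — this domain ends here.
From /ṭ/ at 7 rightward: 8 /i/ → [+RTR]; 9 /g/ transparent; word edge.
Targets with no active source: positions 2 3 stay [-emphatic].
[+RTR] positions on the surface: 5 6 7 8.

g n u k ṭ~ n~ ṭ~ i~ g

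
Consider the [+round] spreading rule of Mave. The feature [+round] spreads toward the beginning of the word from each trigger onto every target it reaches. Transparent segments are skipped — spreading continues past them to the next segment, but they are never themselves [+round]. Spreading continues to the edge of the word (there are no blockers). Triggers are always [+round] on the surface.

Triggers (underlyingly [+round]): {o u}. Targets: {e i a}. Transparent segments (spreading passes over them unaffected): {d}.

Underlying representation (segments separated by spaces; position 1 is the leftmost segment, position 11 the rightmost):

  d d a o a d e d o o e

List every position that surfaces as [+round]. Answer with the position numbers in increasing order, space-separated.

3 4 5 7 9 10

From /o/ at 4 leftward: 3 /a/ → [+round]; 2 /d/ transparent; 1 /d/ transparent; word edge.
From /o/ at 9 leftward: 8 /d/ transparent; 7 /e/ → [+round]; 6 /d/ transparent; 5 /a/ → [+round]; 4 /o/ is itself a trigger — this domain ends here.
From /o/ at 10 leftward: 9 /o/ is itself a trigger — this domain ends here.
Target with no active source: position 11 stays [-round].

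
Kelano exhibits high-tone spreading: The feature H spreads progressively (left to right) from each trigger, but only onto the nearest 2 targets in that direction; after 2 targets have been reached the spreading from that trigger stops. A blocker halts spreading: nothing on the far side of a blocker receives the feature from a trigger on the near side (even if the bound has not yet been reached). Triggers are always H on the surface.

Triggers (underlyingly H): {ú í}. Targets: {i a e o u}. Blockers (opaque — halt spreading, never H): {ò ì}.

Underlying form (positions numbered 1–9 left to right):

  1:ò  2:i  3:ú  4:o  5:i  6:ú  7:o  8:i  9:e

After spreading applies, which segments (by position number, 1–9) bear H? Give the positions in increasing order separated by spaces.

From /ú/ at 3 rightward: 4 /o/ → H; 5 /i/ → H; bound reached.
From /ú/ at 6 rightward: 7 /o/ → H; 8 /i/ → H; bound reached.
Targets with no active source: positions 2 9 stay [-high tone].

3 4 5 6 7 8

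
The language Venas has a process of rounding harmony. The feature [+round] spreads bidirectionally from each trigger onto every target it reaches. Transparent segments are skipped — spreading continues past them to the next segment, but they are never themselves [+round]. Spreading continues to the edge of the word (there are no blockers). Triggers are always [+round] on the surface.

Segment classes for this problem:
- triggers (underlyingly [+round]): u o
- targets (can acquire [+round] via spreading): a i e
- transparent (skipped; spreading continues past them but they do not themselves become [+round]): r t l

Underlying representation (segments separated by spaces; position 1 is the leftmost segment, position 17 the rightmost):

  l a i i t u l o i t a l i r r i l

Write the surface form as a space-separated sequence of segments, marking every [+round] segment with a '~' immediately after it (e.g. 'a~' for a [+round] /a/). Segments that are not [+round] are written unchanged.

From /u/ at 6 rightward: 7 /l/ transparent; 8 /o/ is itself a trigger — this domain ends here.
From /u/ at 6 leftward: 5 /t/ transparent; 4 /i/ → [+round]; 3 /i/ → [+round]; 2 /a/ → [+round]; 1 /l/ transparent; word edge.
From /o/ at 8 rightward: 9 /i/ → [+round]; 10 /t/ transparent; 11 /a/ → [+round]; 12 /l/ transparent; 13 /i/ → [+round]; 14 /r/ transparent; 15 /r/ transparent; 16 /i/ → [+round]; 17 /l/ transparent; word edge.
From /o/ at 8 leftward: 7 /l/ transparent; 6 /u/ is itself a trigger — this domain ends here.
[+round] positions on the surface: 2 3 4 6 8 9 11 13 16.

l a~ i~ i~ t u~ l o~ i~ t a~ l i~ r r i~ l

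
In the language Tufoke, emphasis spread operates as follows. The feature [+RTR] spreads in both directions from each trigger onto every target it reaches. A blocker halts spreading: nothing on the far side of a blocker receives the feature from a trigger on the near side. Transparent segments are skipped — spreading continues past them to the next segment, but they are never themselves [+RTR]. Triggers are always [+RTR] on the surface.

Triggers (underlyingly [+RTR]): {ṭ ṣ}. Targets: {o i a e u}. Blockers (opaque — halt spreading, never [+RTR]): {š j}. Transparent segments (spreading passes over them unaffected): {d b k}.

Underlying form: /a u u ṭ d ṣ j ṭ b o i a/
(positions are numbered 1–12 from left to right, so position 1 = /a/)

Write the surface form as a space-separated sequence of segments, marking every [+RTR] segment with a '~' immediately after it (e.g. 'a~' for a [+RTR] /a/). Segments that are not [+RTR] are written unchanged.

From /ṭ/ at 4 rightward: 5 /d/ transparent; 6 /ṣ/ is itself a trigger — this domain ends here.
From /ṭ/ at 4 leftward: 3 /u/ → [+RTR]; 2 /u/ → [+RTR]; 1 /a/ → [+RTR]; word edge.
From /ṣ/ at 6 rightward: 7 /j/ blocks.
From /ṣ/ at 6 leftward: 5 /d/ transparent; 4 /ṭ/ is itself a trigger — this domain ends here.
From /ṭ/ at 8 rightward: 9 /b/ transparent; 10 /o/ → [+RTR]; 11 /i/ → [+RTR]; 12 /a/ → [+RTR]; word edge.
From /ṭ/ at 8 leftward: 7 /j/ blocks.
[+RTR] positions on the surface: 1 2 3 4 6 8 10 11 12.

a~ u~ u~ ṭ~ d ṣ~ j ṭ~ b o~ i~ a~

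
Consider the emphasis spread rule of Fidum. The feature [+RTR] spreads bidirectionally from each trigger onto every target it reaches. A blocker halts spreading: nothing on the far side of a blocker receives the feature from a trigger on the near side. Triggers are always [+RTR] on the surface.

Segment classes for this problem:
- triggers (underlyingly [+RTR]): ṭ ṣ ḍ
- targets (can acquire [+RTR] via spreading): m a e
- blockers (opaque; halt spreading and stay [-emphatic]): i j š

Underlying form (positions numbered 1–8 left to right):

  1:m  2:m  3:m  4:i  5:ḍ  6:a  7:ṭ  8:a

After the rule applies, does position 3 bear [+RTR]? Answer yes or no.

no

From /ḍ/ at 5 rightward: 6 /a/ → [+RTR]; 7 /ṭ/ is itself a trigger — this domain ends here.
From /ḍ/ at 5 leftward: 4 /i/ blocks.
From /ṭ/ at 7 rightward: 8 /a/ → [+RTR]; word edge.
From /ṭ/ at 7 leftward: 6 /a/ → [+RTR]; 5 /ḍ/ is itself a trigger — this domain ends here.
Targets with no active source: positions 1 2 3 stay [-emphatic].
[+RTR] positions on the surface: 5 6 7 8.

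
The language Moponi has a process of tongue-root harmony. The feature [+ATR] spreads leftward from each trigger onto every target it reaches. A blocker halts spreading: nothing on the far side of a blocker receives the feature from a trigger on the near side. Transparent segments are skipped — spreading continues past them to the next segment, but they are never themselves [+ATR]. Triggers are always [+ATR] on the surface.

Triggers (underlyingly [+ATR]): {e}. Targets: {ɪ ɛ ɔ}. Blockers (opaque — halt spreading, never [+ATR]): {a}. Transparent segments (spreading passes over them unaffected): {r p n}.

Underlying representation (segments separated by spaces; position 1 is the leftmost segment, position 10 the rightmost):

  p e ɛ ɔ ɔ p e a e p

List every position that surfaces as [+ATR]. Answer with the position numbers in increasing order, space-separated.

2 3 4 5 7 9

From /e/ at 2 leftward: 1 /p/ transparent; word edge.
From /e/ at 7 leftward: 6 /p/ transparent; 5 /ɔ/ → [+ATR]; 4 /ɔ/ → [+ATR]; 3 /ɛ/ → [+ATR]; 2 /e/ is itself a trigger — this domain ends here.
From /e/ at 9 leftward: 8 /a/ blocks.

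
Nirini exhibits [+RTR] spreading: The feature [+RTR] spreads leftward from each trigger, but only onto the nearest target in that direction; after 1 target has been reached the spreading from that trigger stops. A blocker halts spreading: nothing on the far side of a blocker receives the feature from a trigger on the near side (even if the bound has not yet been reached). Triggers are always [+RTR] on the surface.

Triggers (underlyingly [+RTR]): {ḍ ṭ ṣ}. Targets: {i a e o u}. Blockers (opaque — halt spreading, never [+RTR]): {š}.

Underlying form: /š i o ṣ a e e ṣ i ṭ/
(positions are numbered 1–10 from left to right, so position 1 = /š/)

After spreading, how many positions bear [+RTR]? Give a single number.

6

From /ṣ/ at 4 leftward: 3 /o/ → [+RTR]; bound reached.
From /ṣ/ at 8 leftward: 7 /e/ → [+RTR]; bound reached.
From /ṭ/ at 10 leftward: 9 /i/ → [+RTR]; bound reached.
Targets with no active source: positions 2 5 6 stay [-emphatic].
[+RTR] positions on the surface: 3 4 7 8 9 10.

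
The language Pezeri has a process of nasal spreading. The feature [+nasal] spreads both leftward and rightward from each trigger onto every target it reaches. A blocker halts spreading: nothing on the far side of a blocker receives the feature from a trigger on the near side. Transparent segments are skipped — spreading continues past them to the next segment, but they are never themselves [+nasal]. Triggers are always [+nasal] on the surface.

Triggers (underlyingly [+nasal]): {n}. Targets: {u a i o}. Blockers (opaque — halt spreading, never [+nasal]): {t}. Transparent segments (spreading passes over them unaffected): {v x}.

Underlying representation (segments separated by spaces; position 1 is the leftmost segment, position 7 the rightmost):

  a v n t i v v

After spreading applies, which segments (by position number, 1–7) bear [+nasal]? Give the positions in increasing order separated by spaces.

1 3

From /n/ at 3 rightward: 4 /t/ blocks.
From /n/ at 3 leftward: 2 /v/ transparent; 1 /a/ → [+nasal]; word edge.
Target with no active source: position 5 stays [-nasal].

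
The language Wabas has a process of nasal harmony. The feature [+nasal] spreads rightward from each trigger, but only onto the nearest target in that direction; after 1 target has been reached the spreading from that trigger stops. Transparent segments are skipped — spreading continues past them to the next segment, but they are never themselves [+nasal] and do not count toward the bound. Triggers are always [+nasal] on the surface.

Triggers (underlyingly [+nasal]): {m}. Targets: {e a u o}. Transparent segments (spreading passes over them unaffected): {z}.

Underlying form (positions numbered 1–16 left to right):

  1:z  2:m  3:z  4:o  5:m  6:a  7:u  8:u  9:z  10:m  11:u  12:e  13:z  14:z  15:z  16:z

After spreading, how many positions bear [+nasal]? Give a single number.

6

From /m/ at 2 rightward: 3 /z/ transparent; 4 /o/ → [+nasal]; bound reached.
From /m/ at 5 rightward: 6 /a/ → [+nasal]; bound reached.
From /m/ at 10 rightward: 11 /u/ → [+nasal]; bound reached.
Targets with no active source: positions 7 8 12 stay [-nasal].
[+nasal] positions on the surface: 2 4 5 6 10 11.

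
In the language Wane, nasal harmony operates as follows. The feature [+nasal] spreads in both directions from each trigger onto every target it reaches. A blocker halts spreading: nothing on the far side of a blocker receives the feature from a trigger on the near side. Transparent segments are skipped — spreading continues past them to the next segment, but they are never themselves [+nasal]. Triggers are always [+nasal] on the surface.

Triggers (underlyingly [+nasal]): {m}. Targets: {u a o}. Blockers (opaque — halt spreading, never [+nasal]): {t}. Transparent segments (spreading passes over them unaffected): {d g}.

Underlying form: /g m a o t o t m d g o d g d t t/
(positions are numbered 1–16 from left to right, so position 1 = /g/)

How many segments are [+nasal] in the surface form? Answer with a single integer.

From /m/ at 2 rightward: 3 /a/ → [+nasal]; 4 /o/ → [+nasal]; 5 /t/ blocks.
From /m/ at 2 leftward: 1 /g/ transparent; word edge.
From /m/ at 8 rightward: 9 /d/ transparent; 10 /g/ transparent; 11 /o/ → [+nasal]; 12 /d/ transparent; 13 /g/ transparent; 14 /d/ transparent; 15 /t/ blocks.
From /m/ at 8 leftward: 7 /t/ blocks.
Target with no active source: position 6 stays [-nasal].
[+nasal] positions on the surface: 2 3 4 8 11.

5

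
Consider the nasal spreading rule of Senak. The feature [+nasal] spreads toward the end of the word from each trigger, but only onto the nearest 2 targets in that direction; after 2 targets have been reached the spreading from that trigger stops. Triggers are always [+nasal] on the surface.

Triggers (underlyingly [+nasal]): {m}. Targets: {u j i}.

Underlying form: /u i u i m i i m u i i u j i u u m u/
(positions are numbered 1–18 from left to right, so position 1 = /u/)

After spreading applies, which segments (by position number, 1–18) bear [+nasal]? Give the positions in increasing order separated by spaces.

5 6 7 8 9 10 17 18

From /m/ at 5 rightward: 6 /i/ → [+nasal]; 7 /i/ → [+nasal]; bound reached.
From /m/ at 8 rightward: 9 /u/ → [+nasal]; 10 /i/ → [+nasal]; bound reached.
From /m/ at 17 rightward: 18 /u/ → [+nasal]; word edge.
Targets with no active source: positions 1 2 3 4 11 12 13 14 15 16 stay [-nasal].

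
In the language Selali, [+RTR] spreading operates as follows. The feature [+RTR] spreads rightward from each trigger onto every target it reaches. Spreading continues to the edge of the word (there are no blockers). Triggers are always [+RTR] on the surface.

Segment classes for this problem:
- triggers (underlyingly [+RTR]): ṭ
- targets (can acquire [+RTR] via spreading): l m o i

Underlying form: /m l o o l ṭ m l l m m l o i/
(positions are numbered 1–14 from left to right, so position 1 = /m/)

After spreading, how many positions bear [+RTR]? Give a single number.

9

From /ṭ/ at 6 rightward: 7 /m/ → [+RTR]; 8 /l/ → [+RTR]; 9 /l/ → [+RTR]; 10 /m/ → [+RTR]; 11 /m/ → [+RTR]; 12 /l/ → [+RTR]; 13 /o/ → [+RTR]; 14 /i/ → [+RTR]; word edge.
Targets with no active source: positions 1 2 3 4 5 stay [-emphatic].
[+RTR] positions on the surface: 6 7 8 9 10 11 12 13 14.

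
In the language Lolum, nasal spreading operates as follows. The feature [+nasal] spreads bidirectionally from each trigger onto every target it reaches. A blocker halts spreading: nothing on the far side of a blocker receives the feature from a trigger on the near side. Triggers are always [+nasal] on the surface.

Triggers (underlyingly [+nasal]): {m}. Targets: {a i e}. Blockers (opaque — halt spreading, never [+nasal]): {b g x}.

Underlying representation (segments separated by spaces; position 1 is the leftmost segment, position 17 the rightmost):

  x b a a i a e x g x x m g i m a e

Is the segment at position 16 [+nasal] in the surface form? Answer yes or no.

From /m/ at 12 rightward: 13 /g/ blocks.
From /m/ at 12 leftward: 11 /x/ blocks.
From /m/ at 15 rightward: 16 /a/ → [+nasal]; 17 /e/ → [+nasal]; word edge.
From /m/ at 15 leftward: 14 /i/ → [+nasal]; 13 /g/ blocks.
Targets with no active source: positions 3 4 5 6 7 stay [-nasal].
[+nasal] positions on the surface: 12 14 15 16 17.

yes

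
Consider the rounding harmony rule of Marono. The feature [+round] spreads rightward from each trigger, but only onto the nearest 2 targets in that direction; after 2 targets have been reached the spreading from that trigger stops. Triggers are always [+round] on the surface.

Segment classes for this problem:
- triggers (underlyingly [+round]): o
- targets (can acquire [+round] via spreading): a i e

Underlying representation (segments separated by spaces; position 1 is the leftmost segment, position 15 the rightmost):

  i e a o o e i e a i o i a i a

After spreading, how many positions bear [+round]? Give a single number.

7

From /o/ at 4 rightward: 5 /o/ is itself a trigger — this domain ends here.
From /o/ at 5 rightward: 6 /e/ → [+round]; 7 /i/ → [+round]; bound reached.
From /o/ at 11 rightward: 12 /i/ → [+round]; 13 /a/ → [+round]; bound reached.
Targets with no active source: positions 1 2 3 8 9 10 14 15 stay [-round].
[+round] positions on the surface: 4 5 6 7 11 12 13.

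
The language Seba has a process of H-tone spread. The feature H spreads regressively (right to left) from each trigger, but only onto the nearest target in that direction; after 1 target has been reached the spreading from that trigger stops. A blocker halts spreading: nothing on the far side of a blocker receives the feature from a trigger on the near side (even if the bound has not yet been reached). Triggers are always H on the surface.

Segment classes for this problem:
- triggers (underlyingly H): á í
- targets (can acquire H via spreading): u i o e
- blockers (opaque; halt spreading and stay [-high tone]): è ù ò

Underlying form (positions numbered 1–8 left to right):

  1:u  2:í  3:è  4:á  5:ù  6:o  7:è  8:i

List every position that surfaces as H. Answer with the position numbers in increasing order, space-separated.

1 2 4

From /í/ at 2 leftward: 1 /u/ → H; bound reached.
From /á/ at 4 leftward: 3 /è/ blocks.
Targets with no active source: positions 6 8 stay [-high tone].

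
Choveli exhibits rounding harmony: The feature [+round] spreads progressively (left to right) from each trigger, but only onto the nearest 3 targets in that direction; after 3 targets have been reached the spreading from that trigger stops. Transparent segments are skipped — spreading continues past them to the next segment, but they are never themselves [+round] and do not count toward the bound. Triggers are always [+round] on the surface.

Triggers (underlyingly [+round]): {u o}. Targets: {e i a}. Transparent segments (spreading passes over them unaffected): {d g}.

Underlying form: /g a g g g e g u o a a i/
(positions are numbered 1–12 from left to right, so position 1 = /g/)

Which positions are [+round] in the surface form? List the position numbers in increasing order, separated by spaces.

8 9 10 11 12

From /u/ at 8 rightward: 9 /o/ is itself a trigger — this domain ends here.
From /o/ at 9 rightward: 10 /a/ → [+round]; 11 /a/ → [+round]; 12 /i/ → [+round]; bound reached.
Targets with no active source: positions 2 6 stay [-round].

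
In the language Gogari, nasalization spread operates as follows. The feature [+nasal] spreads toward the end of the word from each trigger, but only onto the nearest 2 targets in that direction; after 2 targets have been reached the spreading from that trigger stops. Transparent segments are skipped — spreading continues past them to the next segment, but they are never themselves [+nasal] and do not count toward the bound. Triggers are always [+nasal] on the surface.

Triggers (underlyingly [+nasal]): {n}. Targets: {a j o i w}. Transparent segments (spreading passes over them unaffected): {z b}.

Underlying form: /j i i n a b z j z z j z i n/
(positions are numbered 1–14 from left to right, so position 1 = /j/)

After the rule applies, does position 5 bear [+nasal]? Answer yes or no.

From /n/ at 4 rightward: 5 /a/ → [+nasal]; 6 /b/ transparent; 7 /z/ transparent; 8 /j/ → [+nasal]; bound reached.
From /n/ at 14 rightward: word edge.
Targets with no active source: positions 1 2 3 11 13 stay [-nasal].
[+nasal] positions on the surface: 4 5 8 14.

yes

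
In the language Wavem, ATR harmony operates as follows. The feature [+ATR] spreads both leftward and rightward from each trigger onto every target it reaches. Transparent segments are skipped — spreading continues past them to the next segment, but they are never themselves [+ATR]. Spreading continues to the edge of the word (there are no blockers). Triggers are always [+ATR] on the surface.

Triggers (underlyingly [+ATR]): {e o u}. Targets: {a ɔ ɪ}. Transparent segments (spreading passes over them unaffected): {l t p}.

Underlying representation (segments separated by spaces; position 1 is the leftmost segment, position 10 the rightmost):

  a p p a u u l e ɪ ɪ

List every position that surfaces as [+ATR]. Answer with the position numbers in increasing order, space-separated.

From /u/ at 5 rightward: 6 /u/ is itself a trigger — this domain ends here.
From /u/ at 5 leftward: 4 /a/ → [+ATR]; 3 /p/ transparent; 2 /p/ transparent; 1 /a/ → [+ATR]; word edge.
From /u/ at 6 rightward: 7 /l/ transparent; 8 /e/ is itself a trigger — this domain ends here.
From /u/ at 6 leftward: 5 /u/ is itself a trigger — this domain ends here.
From /e/ at 8 rightward: 9 /ɪ/ → [+ATR]; 10 /ɪ/ → [+ATR]; word edge.
From /e/ at 8 leftward: 7 /l/ transparent; 6 /u/ is itself a trigger — this domain ends here.

1 4 5 6 8 9 10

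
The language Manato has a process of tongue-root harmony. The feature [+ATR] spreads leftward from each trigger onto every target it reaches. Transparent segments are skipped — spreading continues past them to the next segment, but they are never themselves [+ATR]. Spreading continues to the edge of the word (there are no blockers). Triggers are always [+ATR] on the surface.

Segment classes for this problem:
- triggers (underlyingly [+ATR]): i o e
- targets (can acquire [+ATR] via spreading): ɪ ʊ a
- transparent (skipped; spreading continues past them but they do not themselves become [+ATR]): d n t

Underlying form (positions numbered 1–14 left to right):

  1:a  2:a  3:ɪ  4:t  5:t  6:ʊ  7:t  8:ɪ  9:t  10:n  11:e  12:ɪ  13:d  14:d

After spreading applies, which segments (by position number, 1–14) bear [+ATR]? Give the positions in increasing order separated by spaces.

From /e/ at 11 leftward: 10 /n/ transparent; 9 /t/ transparent; 8 /ɪ/ → [+ATR]; 7 /t/ transparent; 6 /ʊ/ → [+ATR]; 5 /t/ transparent; 4 /t/ transparent; 3 /ɪ/ → [+ATR]; 2 /a/ → [+ATR]; 1 /a/ → [+ATR]; word edge.
Target with no active source: position 12 stays [-ATR].

1 2 3 6 8 11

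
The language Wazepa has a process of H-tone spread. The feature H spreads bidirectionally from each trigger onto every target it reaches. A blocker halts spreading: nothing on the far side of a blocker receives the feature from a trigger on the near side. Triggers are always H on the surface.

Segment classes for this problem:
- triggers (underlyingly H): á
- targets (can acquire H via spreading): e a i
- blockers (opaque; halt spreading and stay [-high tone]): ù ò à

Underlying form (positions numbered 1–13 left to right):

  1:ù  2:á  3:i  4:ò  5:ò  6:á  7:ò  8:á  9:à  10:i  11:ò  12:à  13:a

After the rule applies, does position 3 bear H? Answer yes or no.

From /á/ at 2 rightward: 3 /i/ → H; 4 /ò/ blocks.
From /á/ at 2 leftward: 1 /ù/ blocks.
From /á/ at 6 rightward: 7 /ò/ blocks.
From /á/ at 6 leftward: 5 /ò/ blocks.
From /á/ at 8 rightward: 9 /à/ blocks.
From /á/ at 8 leftward: 7 /ò/ blocks.
Targets with no active source: positions 10 13 stay [-high tone].
H positions on the surface: 2 3 6 8.

yes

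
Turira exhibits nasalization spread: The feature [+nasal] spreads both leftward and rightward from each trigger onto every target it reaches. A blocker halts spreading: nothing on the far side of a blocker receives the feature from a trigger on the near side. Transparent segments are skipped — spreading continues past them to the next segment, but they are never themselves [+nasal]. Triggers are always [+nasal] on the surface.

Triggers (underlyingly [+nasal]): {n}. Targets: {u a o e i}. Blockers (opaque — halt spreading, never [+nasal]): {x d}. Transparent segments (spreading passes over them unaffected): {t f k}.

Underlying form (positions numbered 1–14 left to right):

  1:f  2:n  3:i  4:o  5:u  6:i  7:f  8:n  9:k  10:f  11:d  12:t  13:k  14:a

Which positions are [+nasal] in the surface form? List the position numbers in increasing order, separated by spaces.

From /n/ at 2 rightward: 3 /i/ → [+nasal]; 4 /o/ → [+nasal]; 5 /u/ → [+nasal]; 6 /i/ → [+nasal]; 7 /f/ transparent; 8 /n/ is itself a trigger — this domain ends here.
From /n/ at 2 leftward: 1 /f/ transparent; word edge.
From /n/ at 8 rightward: 9 /k/ transparent; 10 /f/ transparent; 11 /d/ blocks.
From /n/ at 8 leftward: 7 /f/ transparent; 6 /i/ → [+nasal]; 5 /u/ → [+nasal]; 4 /o/ → [+nasal]; 3 /i/ → [+nasal]; 2 /n/ is itself a trigger — this domain ends here.
Target with no active source: position 14 stays [-nasal].

2 3 4 5 6 8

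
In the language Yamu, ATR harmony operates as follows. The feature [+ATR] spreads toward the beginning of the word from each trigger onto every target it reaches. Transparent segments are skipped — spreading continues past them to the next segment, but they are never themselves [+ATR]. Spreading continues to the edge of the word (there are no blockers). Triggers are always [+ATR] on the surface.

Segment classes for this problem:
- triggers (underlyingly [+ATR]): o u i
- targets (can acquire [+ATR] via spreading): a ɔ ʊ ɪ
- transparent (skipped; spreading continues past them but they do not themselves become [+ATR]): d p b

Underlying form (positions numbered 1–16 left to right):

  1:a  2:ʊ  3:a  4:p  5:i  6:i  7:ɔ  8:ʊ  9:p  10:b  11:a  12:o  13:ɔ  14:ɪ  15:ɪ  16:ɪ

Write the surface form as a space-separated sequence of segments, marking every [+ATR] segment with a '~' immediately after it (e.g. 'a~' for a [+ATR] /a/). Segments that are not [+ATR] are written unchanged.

From /i/ at 5 leftward: 4 /p/ transparent; 3 /a/ → [+ATR]; 2 /ʊ/ → [+ATR]; 1 /a/ → [+ATR]; word edge.
From /i/ at 6 leftward: 5 /i/ is itself a trigger — this domain ends here.
From /o/ at 12 leftward: 11 /a/ → [+ATR]; 10 /b/ transparent; 9 /p/ transparent; 8 /ʊ/ → [+ATR]; 7 /ɔ/ → [+ATR]; 6 /i/ is itself a trigger — this domain ends here.
Targets with no active source: positions 13 14 15 16 stay [-ATR].
[+ATR] positions on the surface: 1 2 3 5 6 7 8 11 12.

a~ ʊ~ a~ p i~ i~ ɔ~ ʊ~ p b a~ o~ ɔ ɪ ɪ ɪ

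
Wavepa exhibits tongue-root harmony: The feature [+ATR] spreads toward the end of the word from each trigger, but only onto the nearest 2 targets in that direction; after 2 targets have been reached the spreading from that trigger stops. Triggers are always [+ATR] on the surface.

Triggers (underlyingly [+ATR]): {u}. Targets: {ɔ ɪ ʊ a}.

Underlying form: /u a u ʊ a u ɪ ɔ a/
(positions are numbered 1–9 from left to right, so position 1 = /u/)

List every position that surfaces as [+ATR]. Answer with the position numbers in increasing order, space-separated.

1 2 3 4 5 6 7 8

From /u/ at 1 rightward: 2 /a/ → [+ATR]; 3 /u/ is itself a trigger — this domain ends here.
From /u/ at 3 rightward: 4 /ʊ/ → [+ATR]; 5 /a/ → [+ATR]; bound reached.
From /u/ at 6 rightward: 7 /ɪ/ → [+ATR]; 8 /ɔ/ → [+ATR]; bound reached.
Target with no active source: position 9 stays [-ATR].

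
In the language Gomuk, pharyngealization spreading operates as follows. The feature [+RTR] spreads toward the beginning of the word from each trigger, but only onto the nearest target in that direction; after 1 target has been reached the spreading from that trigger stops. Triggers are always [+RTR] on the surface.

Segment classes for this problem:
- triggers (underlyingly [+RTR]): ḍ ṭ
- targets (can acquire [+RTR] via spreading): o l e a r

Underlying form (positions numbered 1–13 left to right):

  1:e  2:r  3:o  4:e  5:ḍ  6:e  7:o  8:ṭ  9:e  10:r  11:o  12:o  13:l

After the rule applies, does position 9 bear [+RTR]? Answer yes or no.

no

From /ḍ/ at 5 leftward: 4 /e/ → [+RTR]; bound reached.
From /ṭ/ at 8 leftward: 7 /o/ → [+RTR]; bound reached.
Targets with no active source: positions 1 2 3 6 9 10 11 12 13 stay [-emphatic].
[+RTR] positions on the surface: 4 5 7 8.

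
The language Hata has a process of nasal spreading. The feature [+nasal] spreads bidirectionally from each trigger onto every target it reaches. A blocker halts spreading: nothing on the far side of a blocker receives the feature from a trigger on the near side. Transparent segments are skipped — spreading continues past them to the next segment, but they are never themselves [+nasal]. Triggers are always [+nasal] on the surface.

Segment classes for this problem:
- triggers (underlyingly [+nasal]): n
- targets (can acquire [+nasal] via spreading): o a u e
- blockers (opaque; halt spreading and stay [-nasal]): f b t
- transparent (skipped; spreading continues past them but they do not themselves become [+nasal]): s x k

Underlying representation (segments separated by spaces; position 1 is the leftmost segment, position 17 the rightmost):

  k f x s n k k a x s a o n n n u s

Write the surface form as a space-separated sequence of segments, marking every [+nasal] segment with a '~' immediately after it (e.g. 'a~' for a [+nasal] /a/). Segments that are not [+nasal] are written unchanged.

From /n/ at 5 rightward: 6 /k/ transparent; 7 /k/ transparent; 8 /a/ → [+nasal]; 9 /x/ transparent; 10 /s/ transparent; 11 /a/ → [+nasal]; 12 /o/ → [+nasal]; 13 /n/ is itself a trigger — this domain ends here.
From /n/ at 5 leftward: 4 /s/ transparent; 3 /x/ transparent; 2 /f/ blocks.
From /n/ at 13 rightward: 14 /n/ is itself a trigger — this domain ends here.
From /n/ at 13 leftward: 12 /o/ → [+nasal]; 11 /a/ → [+nasal]; 10 /s/ transparent; 9 /x/ transparent; 8 /a/ → [+nasal]; 7 /k/ transparent; 6 /k/ transparent; 5 /n/ is itself a trigger — this domain ends here.
From /n/ at 14 rightward: 15 /n/ is itself a trigger — this domain ends here.
From /n/ at 14 leftward: 13 /n/ is itself a trigger — this domain ends here.
From /n/ at 15 rightward: 16 /u/ → [+nasal]; 17 /s/ transparent; word edge.
From /n/ at 15 leftward: 14 /n/ is itself a trigger — this domain ends here.
[+nasal] positions on the surface: 5 8 11 12 13 14 15 16.

k f x s n~ k k a~ x s a~ o~ n~ n~ n~ u~ s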